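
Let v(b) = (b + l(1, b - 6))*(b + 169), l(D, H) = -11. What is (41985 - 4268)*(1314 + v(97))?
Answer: 912374230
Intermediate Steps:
v(b) = (-11 + b)*(169 + b) (v(b) = (b - 11)*(b + 169) = (-11 + b)*(169 + b))
(41985 - 4268)*(1314 + v(97)) = (41985 - 4268)*(1314 + (-1859 + 97² + 158*97)) = 37717*(1314 + (-1859 + 9409 + 15326)) = 37717*(1314 + 22876) = 37717*24190 = 912374230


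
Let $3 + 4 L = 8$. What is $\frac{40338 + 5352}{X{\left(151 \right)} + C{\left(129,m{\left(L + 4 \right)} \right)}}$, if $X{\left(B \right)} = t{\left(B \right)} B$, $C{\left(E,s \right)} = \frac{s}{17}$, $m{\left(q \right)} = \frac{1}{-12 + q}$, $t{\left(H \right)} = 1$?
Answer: $\frac{4194342}{13861} \approx 302.6$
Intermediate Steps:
$L = \frac{5}{4}$ ($L = - \frac{3}{4} + \frac{1}{4} \cdot 8 = - \frac{3}{4} + 2 = \frac{5}{4} \approx 1.25$)
$C{\left(E,s \right)} = \frac{s}{17}$ ($C{\left(E,s \right)} = s \frac{1}{17} = \frac{s}{17}$)
$X{\left(B \right)} = B$ ($X{\left(B \right)} = 1 B = B$)
$\frac{40338 + 5352}{X{\left(151 \right)} + C{\left(129,m{\left(L + 4 \right)} \right)}} = \frac{40338 + 5352}{151 + \frac{1}{17 \left(-12 + \left(\frac{5}{4} + 4\right)\right)}} = \frac{45690}{151 + \frac{1}{17 \left(-12 + \frac{21}{4}\right)}} = \frac{45690}{151 + \frac{1}{17 \left(- \frac{27}{4}\right)}} = \frac{45690}{151 + \frac{1}{17} \left(- \frac{4}{27}\right)} = \frac{45690}{151 - \frac{4}{459}} = \frac{45690}{\frac{69305}{459}} = 45690 \cdot \frac{459}{69305} = \frac{4194342}{13861}$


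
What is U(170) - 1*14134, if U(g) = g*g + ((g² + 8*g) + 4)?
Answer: 45030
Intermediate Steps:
U(g) = 4 + 2*g² + 8*g (U(g) = g² + (4 + g² + 8*g) = 4 + 2*g² + 8*g)
U(170) - 1*14134 = (4 + 2*170² + 8*170) - 1*14134 = (4 + 2*28900 + 1360) - 14134 = (4 + 57800 + 1360) - 14134 = 59164 - 14134 = 45030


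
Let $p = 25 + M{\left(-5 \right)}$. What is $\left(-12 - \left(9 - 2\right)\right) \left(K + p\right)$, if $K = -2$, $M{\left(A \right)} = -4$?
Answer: $-361$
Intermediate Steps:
$p = 21$ ($p = 25 - 4 = 21$)
$\left(-12 - \left(9 - 2\right)\right) \left(K + p\right) = \left(-12 - \left(9 - 2\right)\right) \left(-2 + 21\right) = \left(-12 - 7\right) 19 = \left(-19\right) 19 = -361$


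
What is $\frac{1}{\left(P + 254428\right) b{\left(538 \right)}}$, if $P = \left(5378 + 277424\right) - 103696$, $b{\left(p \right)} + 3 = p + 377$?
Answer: $\frac{1}{395383008} \approx 2.5292 \cdot 10^{-9}$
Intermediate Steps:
$b{\left(p \right)} = 374 + p$ ($b{\left(p \right)} = -3 + \left(p + 377\right) = -3 + \left(377 + p\right) = 374 + p$)
$P = 179106$ ($P = 282802 - 103696 = 179106$)
$\frac{1}{\left(P + 254428\right) b{\left(538 \right)}} = \frac{1}{\left(179106 + 254428\right) \left(374 + 538\right)} = \frac{1}{433534 \cdot 912} = \frac{1}{433534} \cdot \frac{1}{912} = \frac{1}{395383008}$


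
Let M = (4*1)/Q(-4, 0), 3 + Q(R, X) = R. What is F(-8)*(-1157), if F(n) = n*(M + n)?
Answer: -555360/7 ≈ -79337.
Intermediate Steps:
Q(R, X) = -3 + R
M = -4/7 (M = (4*1)/(-3 - 4) = 4/(-7) = 4*(-⅐) = -4/7 ≈ -0.57143)
F(n) = n*(-4/7 + n)
F(-8)*(-1157) = ((⅐)*(-8)*(-4 + 7*(-8)))*(-1157) = ((⅐)*(-8)*(-4 - 56))*(-1157) = ((⅐)*(-8)*(-60))*(-1157) = (480/7)*(-1157) = -555360/7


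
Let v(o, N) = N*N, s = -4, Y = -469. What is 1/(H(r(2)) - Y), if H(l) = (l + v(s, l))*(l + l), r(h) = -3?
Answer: 1/433 ≈ 0.0023095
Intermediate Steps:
v(o, N) = N²
H(l) = 2*l*(l + l²) (H(l) = (l + l²)*(l + l) = (l + l²)*(2*l) = 2*l*(l + l²))
1/(H(r(2)) - Y) = 1/(2*(-3)²*(1 - 3) - 1*(-469)) = 1/(2*9*(-2) + 469) = 1/(-36 + 469) = 1/433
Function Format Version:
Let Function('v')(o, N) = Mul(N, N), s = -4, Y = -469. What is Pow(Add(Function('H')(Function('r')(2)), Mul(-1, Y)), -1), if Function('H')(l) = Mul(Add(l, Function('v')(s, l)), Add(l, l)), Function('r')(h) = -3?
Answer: Rational(1, 433) ≈ 0.0023095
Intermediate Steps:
Function('v')(o, N) = Pow(N, 2)
Function('H')(l) = Mul(2, l, Add(l, Pow(l, 2))) (Function('H')(l) = Mul(Add(l, Pow(l, 2)), Add(l, l)) = Mul(Add(l, Pow(l, 2)), Mul(2, l)) = Mul(2, l, Add(l, Pow(l, 2))))
Pow(Add(Function('H')(Function('r')(2)), Mul(-1, Y)), -1) = Pow(Add(Mul(2, Pow(-3, 2), Add(1, -3)), Mul(-1, -469)), -1) = Pow(Add(Mul(2, 9, -2), 469), -1) = Pow(Add(-36, 469), -1) = Pow(433, -1) = Rational(1, 433)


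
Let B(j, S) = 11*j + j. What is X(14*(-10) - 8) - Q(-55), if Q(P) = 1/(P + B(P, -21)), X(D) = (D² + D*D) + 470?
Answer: 31658771/715 ≈ 44278.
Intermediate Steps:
X(D) = 470 + 2*D² (X(D) = (D² + D²) + 470 = 2*D² + 470 = 470 + 2*D²)
B(j, S) = 12*j
Q(P) = 1/(13*P) (Q(P) = 1/(P + 12*P) = 1/(13*P))
X(14*(-10) - 8) - Q(-55) = (470 + 2*(14*(-10) - 8)²) - 1/(13*(-55)) = (470 + 2*(-140 - 8)²) - (-1)/(13*55) = (470 + 2*(-148)²) - 1*(-1/715) = (470 + 2*21904) + 1/715 = (470 + 43808) + 1/715 = 44278 + 1/715 = 31658771/715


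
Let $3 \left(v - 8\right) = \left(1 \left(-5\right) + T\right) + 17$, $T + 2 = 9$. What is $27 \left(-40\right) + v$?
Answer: $- \frac{3197}{3} \approx -1065.7$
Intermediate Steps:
$T = 7$ ($T = -2 + 9 = 7$)
$v = \frac{43}{3}$ ($v = 8 + \frac{\left(1 \left(-5\right) + 7\right) + 17}{3} = 8 + \frac{\left(-5 + 7\right) + 17}{3} = 8 + \frac{2 + 17}{3} = 8 + \frac{1}{3} \cdot 19 = 8 + \frac{19}{3} = \frac{43}{3} \approx 14.333$)
$27 \left(-40\right) + v = 27 \left(-40\right) + \frac{43}{3} = -1080 + \frac{43}{3} = - \frac{3197}{3}$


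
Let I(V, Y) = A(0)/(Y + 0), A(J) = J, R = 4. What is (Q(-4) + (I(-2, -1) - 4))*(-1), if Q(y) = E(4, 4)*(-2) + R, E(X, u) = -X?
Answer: -8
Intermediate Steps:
Q(y) = 12 (Q(y) = -1*4*(-2) + 4 = -4*(-2) + 4 = 8 + 4 = 12)
I(V, Y) = 0 (I(V, Y) = 0/(Y + 0) = 0/Y = 0)
(Q(-4) + (I(-2, -1) - 4))*(-1) = (12 + (0 - 4))*(-1) = (12 - 4)*(-1) = 8*(-1) = -8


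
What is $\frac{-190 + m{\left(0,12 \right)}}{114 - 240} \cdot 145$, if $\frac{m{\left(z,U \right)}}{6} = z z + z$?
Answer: $\frac{13775}{63} \approx 218.65$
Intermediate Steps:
$m{\left(z,U \right)} = 6 z + 6 z^{2}$ ($m{\left(z,U \right)} = 6 \left(z z + z\right) = 6 \left(z^{2} + z\right) = 6 \left(z + z^{2}\right) = 6 z + 6 z^{2}$)
$\frac{-190 + m{\left(0,12 \right)}}{114 - 240} \cdot 145 = \frac{-190 + 6 \cdot 0 \left(1 + 0\right)}{114 - 240} \cdot 145 = \frac{-190 + 6 \cdot 0 \cdot 1}{-126} \cdot 145 = \left(-190 + 0\right) \left(- \frac{1}{126}\right) 145 = \left(-190\right) \left(- \frac{1}{126}\right) 145 = \frac{95}{63} \cdot 145 = \frac{13775}{63}$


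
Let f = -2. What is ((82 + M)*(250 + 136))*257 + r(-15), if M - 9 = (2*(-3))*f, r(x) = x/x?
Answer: 10217807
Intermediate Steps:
r(x) = 1
M = 21 (M = 9 + (2*(-3))*(-2) = 9 - 6*(-2) = 9 + 12 = 21)
((82 + M)*(250 + 136))*257 + r(-15) = ((82 + 21)*(250 + 136))*257 + 1 = (103*386)*257 + 1 = 39758*257 + 1 = 10217806 + 1 = 10217807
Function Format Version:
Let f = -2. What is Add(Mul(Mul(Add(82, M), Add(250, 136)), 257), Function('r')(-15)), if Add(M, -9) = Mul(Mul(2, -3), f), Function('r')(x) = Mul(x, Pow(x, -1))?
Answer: 10217807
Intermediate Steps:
Function('r')(x) = 1
M = 21 (M = Add(9, Mul(Mul(2, -3), -2)) = Add(9, Mul(-6, -2)) = Add(9, 12) = 21)
Add(Mul(Mul(Add(82, M), Add(250, 136)), 257), Function('r')(-15)) = Add(Mul(Mul(Add(82, 21), Add(250, 136)), 257), 1) = Add(Mul(Mul(103, 386), 257), 1) = Add(Mul(39758, 257), 1) = Add(10217806, 1) = 10217807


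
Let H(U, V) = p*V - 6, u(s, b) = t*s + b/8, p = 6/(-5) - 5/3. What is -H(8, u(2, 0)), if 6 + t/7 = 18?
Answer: 2438/5 ≈ 487.60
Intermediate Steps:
p = -43/15 (p = 6*(-⅕) - 5*⅓ = -6/5 - 5/3 = -43/15 ≈ -2.8667)
t = 84 (t = -42 + 7*18 = -42 + 126 = 84)
u(s, b) = 84*s + b/8
H(U, V) = -6 - 43*V/15 (H(U, V) = -43*V/15 - 6 = -6 - 43*V/15)
-H(8, u(2, 0)) = -(-6 - 43*(84*2 + (⅛)*0)/15) = -(-6 - 43*(168 + 0)/15) = -(-6 - 43/15*168) = -(-6 - 2408/5) = -1*(-2438/5) = 2438/5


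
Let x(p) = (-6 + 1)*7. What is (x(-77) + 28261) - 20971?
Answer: 7255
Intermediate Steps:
x(p) = -35 (x(p) = -5*7 = -35)
(x(-77) + 28261) - 20971 = (-35 + 28261) - 20971 = 28226 - 20971 = 7255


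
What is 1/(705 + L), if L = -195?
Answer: 1/510 ≈ 0.0019608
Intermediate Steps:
1/(705 + L) = 1/(705 - 195) = 1/510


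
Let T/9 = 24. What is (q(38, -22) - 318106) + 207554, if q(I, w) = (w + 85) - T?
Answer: -110705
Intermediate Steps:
T = 216 (T = 9*24 = 216)
q(I, w) = -131 + w (q(I, w) = (w + 85) - 1*216 = (85 + w) - 216 = -131 + w)
(q(38, -22) - 318106) + 207554 = ((-131 - 22) - 318106) + 207554 = (-153 - 318106) + 207554 = -318259 + 207554 = -110705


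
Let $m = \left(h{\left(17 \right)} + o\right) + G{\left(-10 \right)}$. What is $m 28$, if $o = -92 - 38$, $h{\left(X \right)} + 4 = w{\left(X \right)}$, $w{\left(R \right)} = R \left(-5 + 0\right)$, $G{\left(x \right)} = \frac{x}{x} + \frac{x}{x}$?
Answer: $-6076$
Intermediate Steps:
$G{\left(x \right)} = 2$ ($G{\left(x \right)} = 1 + 1 = 2$)
$w{\left(R \right)} = - 5 R$ ($w{\left(R \right)} = R \left(-5\right) = - 5 R$)
$h{\left(X \right)} = -4 - 5 X$
$o = -130$
$m = -217$ ($m = \left(\left(-4 - 85\right) - 130\right) + 2 = \left(-89 - 130\right) + 2 = -219 + 2 = -217$)
$m 28 = \left(-217\right) 28 = -6076$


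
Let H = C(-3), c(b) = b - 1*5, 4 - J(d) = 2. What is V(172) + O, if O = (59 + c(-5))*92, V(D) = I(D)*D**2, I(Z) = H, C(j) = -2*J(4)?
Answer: -113828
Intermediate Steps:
J(d) = 2 (J(d) = 4 - 1*2 = 4 - 2 = 2)
c(b) = -5 + b (c(b) = b - 5 = -5 + b)
C(j) = -4 (C(j) = -2*2 = -4)
H = -4
I(Z) = -4
V(D) = -4*D**2
O = 4508 (O = (59 + (-5 - 5))*92 = (59 - 10)*92 = 49*92 = 4508)
V(172) + O = -4*172**2 + 4508 = -4*29584 + 4508 = -118336 + 4508 = -113828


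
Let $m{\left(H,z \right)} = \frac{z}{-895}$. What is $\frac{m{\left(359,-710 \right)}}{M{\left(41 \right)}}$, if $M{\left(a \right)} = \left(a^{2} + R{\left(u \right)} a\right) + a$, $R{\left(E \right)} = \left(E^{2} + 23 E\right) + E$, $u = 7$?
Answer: $\frac{142}{1900801} \approx 7.4705 \cdot 10^{-5}$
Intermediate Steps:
$R{\left(E \right)} = E^{2} + 24 E$
$M{\left(a \right)} = a^{2} + 218 a$ ($M{\left(a \right)} = \left(a^{2} + 7 \left(24 + 7\right) a\right) + a = \left(a^{2} + 7 \cdot 31 a\right) + a = \left(a^{2} + 217 a\right) + a = a^{2} + 218 a$)
$m{\left(H,z \right)} = - \frac{z}{895}$ ($m{\left(H,z \right)} = z \left(- \frac{1}{895}\right) = - \frac{z}{895}$)
$\frac{m{\left(359,-710 \right)}}{M{\left(41 \right)}} = \frac{\left(- \frac{1}{895}\right) \left(-710\right)}{41 \left(218 + 41\right)} = \frac{142}{179 \cdot 41 \cdot 259} = \frac{142}{179 \cdot 10619} = \frac{142}{179} \cdot \frac{1}{10619} = \frac{142}{1900801}$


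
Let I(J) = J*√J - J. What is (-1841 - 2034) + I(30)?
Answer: -3905 + 30*√30 ≈ -3740.7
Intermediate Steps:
I(J) = J^(3/2) - J
(-1841 - 2034) + I(30) = (-1841 - 2034) + (30^(3/2) - 1*30) = -3875 + (30*√30 - 30) = -3875 + (-30 + 30*√30) = -3905 + 30*√30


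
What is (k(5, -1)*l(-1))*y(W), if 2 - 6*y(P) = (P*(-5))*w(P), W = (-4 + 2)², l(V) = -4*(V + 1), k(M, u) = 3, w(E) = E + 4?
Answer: 0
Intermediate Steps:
w(E) = 4 + E
l(V) = -4 - 4*V (l(V) = -4*(1 + V) = -4 - 4*V)
W = 4 (W = (-2)² = 4)
y(P) = ⅓ + 5*P*(4 + P)/6 (y(P) = ⅓ - P*(-5)*(4 + P)/6 = ⅓ - (-5*P)*(4 + P)/6 = ⅓ - (-5)*P*(4 + P)/6 = ⅓ + 5*P*(4 + P)/6)
(k(5, -1)*l(-1))*y(W) = (3*(-4 - 4*(-1)))*(⅓ + (⅚)*4*(4 + 4)) = (3*(-4 + 4))*(⅓ + (⅚)*4*8) = (3*0)*(⅓ + 80/3) = 0*27 = 0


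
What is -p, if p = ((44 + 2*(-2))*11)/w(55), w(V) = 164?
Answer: -110/41 ≈ -2.6829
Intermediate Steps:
p = 110/41 (p = ((44 + 2*(-2))*11)/164 = ((44 - 4)*11)*(1/164) = (40*11)*(1/164) = 440*(1/164) = 110/41 ≈ 2.6829)
-p = -1*110/41 = -110/41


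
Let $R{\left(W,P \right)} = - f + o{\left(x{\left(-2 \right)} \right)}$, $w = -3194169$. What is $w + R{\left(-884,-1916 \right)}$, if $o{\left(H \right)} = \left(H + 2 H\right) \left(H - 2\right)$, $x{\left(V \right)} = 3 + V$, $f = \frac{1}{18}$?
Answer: $- \frac{57495097}{18} \approx -3.1942 \cdot 10^{6}$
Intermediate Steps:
$f = \frac{1}{18} \approx 0.055556$
$o{\left(H \right)} = 3 H \left(-2 + H\right)$
$R{\left(W,P \right)} = - \frac{55}{18}$ ($R{\left(W,P \right)} = \left(-1\right) \frac{1}{18} + 3 \left(3 - 2\right) \left(-2 + \left(3 - 2\right)\right) = - \frac{1}{18} + 3 \cdot 1 \left(-2 + 1\right) = - \frac{1}{18} + 3 \cdot 1 \left(-1\right) = - \frac{1}{18} - 3 = - \frac{55}{18}$)
$w + R{\left(-884,-1916 \right)} = -3194169 - \frac{55}{18} = - \frac{57495097}{18}$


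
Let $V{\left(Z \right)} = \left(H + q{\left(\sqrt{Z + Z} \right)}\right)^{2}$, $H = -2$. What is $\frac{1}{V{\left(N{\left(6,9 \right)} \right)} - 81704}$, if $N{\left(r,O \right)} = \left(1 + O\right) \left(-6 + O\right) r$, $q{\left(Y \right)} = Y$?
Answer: $- \frac{4067}{330809492} + \frac{3 \sqrt{10}}{827023730} \approx -1.2283 \cdot 10^{-5}$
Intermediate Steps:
$N{\left(r,O \right)} = r \left(1 + O\right) \left(-6 + O\right)$
$V{\left(Z \right)} = \left(-2 + \sqrt{2} \sqrt{Z}\right)^{2}$ ($V{\left(Z \right)} = \left(-2 + \sqrt{Z + Z}\right)^{2} = \left(-2 + \sqrt{2 Z}\right)^{2} = \left(-2 + \sqrt{2} \sqrt{Z}\right)^{2}$)
$\frac{1}{V{\left(N{\left(6,9 \right)} \right)} - 81704} = \frac{1}{\left(-2 + \sqrt{2} \sqrt{6 \left(-6 + 9^{2} - 45\right)}\right)^{2} - 81704} = \frac{1}{\left(-2 + \sqrt{2} \sqrt{6 \left(-6 + 81 - 45\right)}\right)^{2} - 81704} = \frac{1}{\left(-2 + \sqrt{2} \sqrt{6 \cdot 30}\right)^{2} - 81704} = \frac{1}{\left(-2 + \sqrt{2} \sqrt{180}\right)^{2} - 81704} = \frac{1}{\left(-2 + \sqrt{2} \cdot 6 \sqrt{5}\right)^{2} - 81704} = \frac{1}{\left(-2 + 6 \sqrt{10}\right)^{2} - 81704} = \frac{1}{-81704 + \left(-2 + 6 \sqrt{10}\right)^{2}}$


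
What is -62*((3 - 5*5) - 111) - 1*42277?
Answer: -34031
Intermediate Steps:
-62*((3 - 5*5) - 111) - 1*42277 = -62*((3 - 25) - 111) - 42277 = -62*(-22 - 111) - 42277 = -62*(-133) - 42277 = 8246 - 42277 = -34031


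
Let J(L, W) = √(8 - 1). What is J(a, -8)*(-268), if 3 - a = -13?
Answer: -268*√7 ≈ -709.06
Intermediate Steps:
a = 16 (a = 3 - 1*(-13) = 3 + 13 = 16)
J(L, W) = √7
J(a, -8)*(-268) = √7*(-268) = -268*√7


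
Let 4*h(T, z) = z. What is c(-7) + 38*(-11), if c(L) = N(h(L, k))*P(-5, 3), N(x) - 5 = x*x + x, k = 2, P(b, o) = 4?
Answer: -395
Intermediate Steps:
h(T, z) = z/4
N(x) = 5 + x + x**2 (N(x) = 5 + (x*x + x) = 5 + (x**2 + x) = 5 + (x + x**2) = 5 + x + x**2)
c(L) = 23 (c(L) = (5 + (1/4)*2 + ((1/4)*2)**2)*4 = (5 + 1/2 + (1/2)**2)*4 = (5 + 1/2 + 1/4)*4 = (23/4)*4 = 23)
c(-7) + 38*(-11) = 23 + 38*(-11) = 23 - 418 = -395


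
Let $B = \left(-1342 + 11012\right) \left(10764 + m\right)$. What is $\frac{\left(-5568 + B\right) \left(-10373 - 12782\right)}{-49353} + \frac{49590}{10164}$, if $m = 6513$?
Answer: $\frac{2184325202917695}{27867994} \approx 7.8381 \cdot 10^{7}$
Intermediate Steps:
$B = 167068590$ ($B = \left(-1342 + 11012\right) \left(10764 + 6513\right) = 9670 \cdot 17277 = 167068590$)
$\frac{\left(-5568 + B\right) \left(-10373 - 12782\right)}{-49353} + \frac{49590}{10164} = \frac{\left(-5568 + 167068590\right) \left(-10373 - 12782\right)}{-49353} + \frac{49590}{10164} = 167063022 \left(-10373 - 12782\right) \left(- \frac{1}{49353}\right) + 49590 \cdot \frac{1}{10164} = 167063022 \left(-10373 - 12782\right) \left(- \frac{1}{49353}\right) + \frac{8265}{1694} = 167063022 \left(-23155\right) \left(- \frac{1}{49353}\right) + \frac{8265}{1694} = \left(-3868344274410\right) \left(- \frac{1}{49353}\right) + \frac{8265}{1694} = \frac{1289448091470}{16451} + \frac{8265}{1694} = \frac{2184325202917695}{27867994}$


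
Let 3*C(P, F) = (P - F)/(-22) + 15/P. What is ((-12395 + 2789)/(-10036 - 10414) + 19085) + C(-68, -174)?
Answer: 437875656407/22944900 ≈ 19084.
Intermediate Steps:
C(P, F) = 5/P - P/66 + F/66 (C(P, F) = ((P - F)/(-22) + 15/P)/3 = ((P - F)*(-1/22) + 15/P)/3 = ((-P/22 + F/22) + 15/P)/3 = (15/P - P/22 + F/22)/3 = 5/P - P/66 + F/66)
((-12395 + 2789)/(-10036 - 10414) + 19085) + C(-68, -174) = ((-12395 + 2789)/(-10036 - 10414) + 19085) + (1/66)*(330 - 68*(-174 - 1*(-68)))/(-68) = (-9606/(-20450) + 19085) + (1/66)*(-1/68)*(330 - 68*(-174 + 68)) = (-9606*(-1/20450) + 19085) + (1/66)*(-1/68)*(330 - 68*(-106)) = (4803/10225 + 19085) + (1/66)*(-1/68)*(330 + 7208) = 195148928/10225 + (1/66)*(-1/68)*7538 = 195148928/10225 - 3769/2244 = 437875656407/22944900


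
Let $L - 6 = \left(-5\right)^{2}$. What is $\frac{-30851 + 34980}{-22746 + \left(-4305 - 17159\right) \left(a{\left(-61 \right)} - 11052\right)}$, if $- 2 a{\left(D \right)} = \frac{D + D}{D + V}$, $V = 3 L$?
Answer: $\frac{16516}{948625865} \approx 1.741 \cdot 10^{-5}$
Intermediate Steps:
$L = 31$ ($L = 6 + \left(-5\right)^{2} = 6 + 25 = 31$)
$V = 93$ ($V = 3 \cdot 31 = 93$)
$a{\left(D \right)} = - \frac{D}{93 + D}$ ($a{\left(D \right)} = - \frac{\left(D + D\right) \frac{1}{D + 93}}{2} = - \frac{2 D \frac{1}{93 + D}}{2} = - \frac{D}{93 + D}$)
$\frac{-30851 + 34980}{-22746 + \left(-4305 - 17159\right) \left(a{\left(-61 \right)} - 11052\right)} = \frac{-30851 + 34980}{-22746 + \left(-4305 - 17159\right) \left(\left(-1\right) \left(-61\right) \frac{1}{93 - 61} - 11052\right)} = \frac{4129}{-22746 - 21464 \left(\left(-1\right) \left(-61\right) \frac{1}{32} - 11052\right)} = \frac{4129}{-22746 - 21464 \left(\frac{61}{32} - 11052\right)} = \frac{4129}{-22746 - - \frac{948716849}{4}} = \frac{4129}{-22746 + \frac{948716849}{4}} = \frac{4129}{\frac{948625865}{4}} = 4129 \cdot \frac{4}{948625865} = \frac{16516}{948625865}$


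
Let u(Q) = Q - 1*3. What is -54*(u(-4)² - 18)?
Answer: -1674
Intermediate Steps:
u(Q) = -3 + Q (u(Q) = Q - 3 = -3 + Q)
-54*(u(-4)² - 18) = -54*((-3 - 4)² - 18) = -54*((-7)² - 18) = -54*(49 - 18) = -54*31 = -1674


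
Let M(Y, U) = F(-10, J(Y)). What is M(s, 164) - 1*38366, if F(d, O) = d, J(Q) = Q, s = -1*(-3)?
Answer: -38376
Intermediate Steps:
s = 3
M(Y, U) = -10
M(s, 164) - 1*38366 = -10 - 1*38366 = -10 - 38366 = -38376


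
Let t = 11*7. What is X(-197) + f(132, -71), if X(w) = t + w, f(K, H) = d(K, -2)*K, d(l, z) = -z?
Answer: 144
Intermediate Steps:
t = 77
f(K, H) = 2*K (f(K, H) = (-1*(-2))*K = 2*K)
X(w) = 77 + w
X(-197) + f(132, -71) = (77 - 197) + 2*132 = -120 + 264 = 144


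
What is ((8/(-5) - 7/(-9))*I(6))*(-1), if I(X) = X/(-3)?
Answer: -74/45 ≈ -1.6444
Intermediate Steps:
I(X) = -X/3 (I(X) = X*(-⅓) = -X/3)
((8/(-5) - 7/(-9))*I(6))*(-1) = ((8/(-5) - 7/(-9))*(-⅓*6))*(-1) = ((8*(-⅕) - 7*(-⅑))*(-2))*(-1) = ((-8/5 + 7/9)*(-2))*(-1) = -37/45*(-2)*(-1) = (74/45)*(-1) = -74/45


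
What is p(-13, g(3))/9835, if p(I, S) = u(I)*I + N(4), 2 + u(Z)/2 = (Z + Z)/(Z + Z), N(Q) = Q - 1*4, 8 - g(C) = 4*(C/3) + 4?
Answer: 26/9835 ≈ 0.0026436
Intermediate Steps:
g(C) = 4 - 4*C/3 (g(C) = 8 - (4*(C/3) + 4) = 8 - (4*C/3 + 4) = 8 - (4 + 4*C/3) = 8 + (-4 - 4*C/3) = 4 - 4*C/3)
N(Q) = -4 + Q (N(Q) = Q - 4 = -4 + Q)
u(Z) = -2 (u(Z) = -4 + 2*((Z + Z)/(Z + Z)) = -4 + 2*((2*Z)/((2*Z))) = -4 + 2*((2*Z)*(1/(2*Z))) = -4 + 2*1 = -4 + 2 = -2)
p(I, S) = -2*I (p(I, S) = -2*I + (-4 + 4) = -2*I + 0 = -2*I)
p(-13, g(3))/9835 = -2*(-13)/9835 = 26*(1/9835) = 26/9835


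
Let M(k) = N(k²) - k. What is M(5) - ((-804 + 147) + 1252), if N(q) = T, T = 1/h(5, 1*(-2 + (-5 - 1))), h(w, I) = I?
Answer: -4801/8 ≈ -600.13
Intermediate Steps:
T = -⅛ (T = 1/(1*(-2 + (-5 - 1))) = 1/(1*(-2 - 6)) = 1/(1*(-8)) = 1/(-8) = -⅛ ≈ -0.12500)
N(q) = -⅛
M(k) = -⅛ - k
M(5) - ((-804 + 147) + 1252) = (-⅛ - 1*5) - ((-804 + 147) + 1252) = (-⅛ - 5) - (-657 + 1252) = -41/8 - 1*595 = -41/8 - 595 = -4801/8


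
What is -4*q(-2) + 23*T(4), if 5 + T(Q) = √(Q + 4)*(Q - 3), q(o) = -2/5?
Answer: -567/5 + 46*√2 ≈ -48.346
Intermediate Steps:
q(o) = -⅖ (q(o) = -2*⅕ = -⅖)
T(Q) = -5 + √(4 + Q)*(-3 + Q) (T(Q) = -5 + √(Q + 4)*(Q - 3) = -5 + √(4 + Q)*(-3 + Q))
-4*q(-2) + 23*T(4) = -4*(-⅖) + 23*(-5 - 3*√(4 + 4) + 4*√(4 + 4)) = 8/5 + 23*(-5 - 6*√2 + 4*√8) = 8/5 + 23*(-5 - 6*√2 + 4*(2*√2)) = 8/5 + 23*(-5 - 6*√2 + 8*√2) = 8/5 + 23*(-5 + 2*√2) = 8/5 + (-115 + 46*√2) = -567/5 + 46*√2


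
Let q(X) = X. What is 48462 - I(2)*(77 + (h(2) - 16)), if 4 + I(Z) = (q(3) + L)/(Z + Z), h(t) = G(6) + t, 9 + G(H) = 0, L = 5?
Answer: 48570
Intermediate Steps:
G(H) = -9 (G(H) = -9 + 0 = -9)
h(t) = -9 + t
I(Z) = -4 + 4/Z (I(Z) = -4 + (3 + 5)/(Z + Z) = -4 + 8/((2*Z)) = -4 + 8*(1/(2*Z)) = -4 + 4/Z)
48462 - I(2)*(77 + (h(2) - 16)) = 48462 - (-4 + 4/2)*(77 + ((-9 + 2) - 16)) = 48462 - (-4 + 4*(½))*(77 + (-7 - 16)) = 48462 - (-4 + 2)*(77 - 23) = 48462 - (-2)*54 = 48462 - 1*(-108) = 48462 + 108 = 48570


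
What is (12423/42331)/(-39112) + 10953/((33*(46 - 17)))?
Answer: 6044774449935/528152372968 ≈ 11.445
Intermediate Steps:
(12423/42331)/(-39112) + 10953/((33*(46 - 17))) = (12423*(1/42331))*(-1/39112) + 10953/((33*29)) = (12423/42331)*(-1/39112) + 10953/957 = -12423/1655650072 + 10953*(1/957) = -12423/1655650072 + 3651/319 = 6044774449935/528152372968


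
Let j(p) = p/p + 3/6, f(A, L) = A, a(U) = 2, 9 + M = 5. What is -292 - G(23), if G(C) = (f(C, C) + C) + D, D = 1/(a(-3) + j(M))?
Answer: -2368/7 ≈ -338.29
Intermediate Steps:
M = -4 (M = -9 + 5 = -4)
j(p) = 3/2 (j(p) = 1 + 3*(⅙) = 1 + ½ = 3/2)
D = 2/7 (D = 1/(2 + 3/2) = 1/(7/2) = 2/7 ≈ 0.28571)
G(C) = 2/7 + 2*C (G(C) = (C + C) + 2/7 = 2*C + 2/7 = 2/7 + 2*C)
-292 - G(23) = -292 - (2/7 + 2*23) = -292 - (2/7 + 46) = -292 - 1*324/7 = -292 - 324/7 = -2368/7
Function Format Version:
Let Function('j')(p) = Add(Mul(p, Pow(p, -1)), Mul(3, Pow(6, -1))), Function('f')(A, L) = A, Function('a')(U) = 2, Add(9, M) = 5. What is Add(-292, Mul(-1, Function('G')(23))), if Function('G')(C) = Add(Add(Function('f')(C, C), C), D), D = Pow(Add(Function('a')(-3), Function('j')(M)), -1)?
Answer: Rational(-2368, 7) ≈ -338.29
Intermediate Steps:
M = -4 (M = Add(-9, 5) = -4)
Function('j')(p) = Rational(3, 2) (Function('j')(p) = Add(1, Mul(3, Rational(1, 6))) = Add(1, Rational(1, 2)) = Rational(3, 2))
D = Rational(2, 7) (D = Pow(Add(2, Rational(3, 2)), -1) = Pow(Rational(7, 2), -1) = Rational(2, 7) ≈ 0.28571)
Function('G')(C) = Add(Rational(2, 7), Mul(2, C)) (Function('G')(C) = Add(Add(C, C), Rational(2, 7)) = Add(Mul(2, C), Rational(2, 7)) = Add(Rational(2, 7), Mul(2, C)))
Add(-292, Mul(-1, Function('G')(23))) = Add(-292, Mul(-1, Add(Rational(2, 7), Mul(2, 23)))) = Add(-292, Mul(-1, Add(Rational(2, 7), 46))) = Add(-292, Mul(-1, Rational(324, 7))) = Add(-292, Rational(-324, 7)) = Rational(-2368, 7)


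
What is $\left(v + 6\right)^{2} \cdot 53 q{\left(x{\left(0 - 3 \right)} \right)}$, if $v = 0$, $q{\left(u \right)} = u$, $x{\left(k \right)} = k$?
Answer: $-5724$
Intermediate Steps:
$\left(v + 6\right)^{2} \cdot 53 q{\left(x{\left(0 - 3 \right)} \right)} = \left(0 + 6\right)^{2} \cdot 53 \left(0 - 3\right) = 6^{2} \cdot 53 \left(0 - 3\right) = 36 \cdot 53 \left(-3\right) = 1908 \left(-3\right) = -5724$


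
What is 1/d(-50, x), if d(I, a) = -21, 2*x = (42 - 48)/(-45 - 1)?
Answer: -1/21 ≈ -0.047619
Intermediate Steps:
x = 3/46 (x = ((42 - 48)/(-45 - 1))/2 = (-6/(-46))/2 = (-6*(-1/46))/2 = (1/2)*(3/23) = 3/46 ≈ 0.065217)
1/d(-50, x) = 1/(-21) = -1/21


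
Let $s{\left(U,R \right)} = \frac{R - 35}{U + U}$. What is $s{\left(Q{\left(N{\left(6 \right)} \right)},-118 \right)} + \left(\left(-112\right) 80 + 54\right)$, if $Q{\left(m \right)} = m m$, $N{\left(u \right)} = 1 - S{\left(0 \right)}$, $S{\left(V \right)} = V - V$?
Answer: $- \frac{17965}{2} \approx -8982.5$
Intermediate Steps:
$S{\left(V \right)} = 0$
$N{\left(u \right)} = 1$ ($N{\left(u \right)} = 1 - 0 = 1 + 0 = 1$)
$Q{\left(m \right)} = m^{2}$
$s{\left(U,R \right)} = \frac{-35 + R}{2 U}$
$s{\left(Q{\left(N{\left(6 \right)} \right)},-118 \right)} + \left(\left(-112\right) 80 + 54\right) = \frac{-35 - 118}{2 \cdot 1^{2}} + \left(\left(-112\right) 80 + 54\right) = \frac{1}{2} \cdot 1^{-1} \left(-153\right) + \left(-8960 + 54\right) = \frac{1}{2} \cdot 1 \left(-153\right) - 8906 = - \frac{153}{2} - 8906 = - \frac{17965}{2}$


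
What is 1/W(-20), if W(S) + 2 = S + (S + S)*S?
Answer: 1/778 ≈ 0.0012853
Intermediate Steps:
W(S) = -2 + S + 2*S² (W(S) = -2 + (S + (S + S)*S) = -2 + (S + (2*S)*S) = -2 + (S + 2*S²) = -2 + S + 2*S²)
1/W(-20) = 1/(-2 - 20 + 2*(-20)²) = 1/(-2 - 20 + 2*400) = 1/(-2 - 20 + 800) = 1/778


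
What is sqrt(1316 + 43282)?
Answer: sqrt(44598) ≈ 211.18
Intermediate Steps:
sqrt(1316 + 43282) = sqrt(44598)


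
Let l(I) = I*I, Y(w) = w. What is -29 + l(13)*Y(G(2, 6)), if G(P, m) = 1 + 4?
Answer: 816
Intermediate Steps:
G(P, m) = 5
l(I) = I²
-29 + l(13)*Y(G(2, 6)) = -29 + 13²*5 = -29 + 169*5 = -29 + 845 = 816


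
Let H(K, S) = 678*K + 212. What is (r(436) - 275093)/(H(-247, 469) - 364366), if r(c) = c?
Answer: 274657/531620 ≈ 0.51664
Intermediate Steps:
H(K, S) = 212 + 678*K
(r(436) - 275093)/(H(-247, 469) - 364366) = (436 - 275093)/((212 + 678*(-247)) - 364366) = -274657/((212 - 167466) - 364366) = -274657/(-167254 - 364366) = -274657/(-531620) = -274657*(-1/531620) = 274657/531620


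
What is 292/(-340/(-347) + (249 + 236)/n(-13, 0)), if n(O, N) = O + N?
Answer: -1317212/163875 ≈ -8.0379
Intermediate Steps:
n(O, N) = N + O
292/(-340/(-347) + (249 + 236)/n(-13, 0)) = 292/(-340/(-347) + (249 + 236)/(0 - 13)) = 292/(-340*(-1/347) + 485/(-13)) = 292/(340/347 + 485*(-1/13)) = 292/(340/347 - 485/13) = 292/(-163875/4511) = 292*(-4511/163875) = -1317212/163875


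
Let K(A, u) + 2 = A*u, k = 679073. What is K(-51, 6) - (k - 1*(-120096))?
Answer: -799477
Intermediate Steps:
K(A, u) = -2 + A*u
K(-51, 6) - (k - 1*(-120096)) = (-2 - 51*6) - (679073 - 1*(-120096)) = (-2 - 306) - (679073 + 120096) = -308 - 1*799169 = -308 - 799169 = -799477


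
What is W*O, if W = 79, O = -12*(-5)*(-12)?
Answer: -56880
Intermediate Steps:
O = -720 (O = 60*(-12) = -720)
W*O = 79*(-720) = -56880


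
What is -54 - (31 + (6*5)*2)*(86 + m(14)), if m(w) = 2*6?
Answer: -8972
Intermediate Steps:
m(w) = 12
-54 - (31 + (6*5)*2)*(86 + m(14)) = -54 - (31 + (6*5)*2)*(86 + 12) = -54 - (31 + 30*2)*98 = -54 - (31 + 60)*98 = -54 - 91*98 = -54 - 1*8918 = -54 - 8918 = -8972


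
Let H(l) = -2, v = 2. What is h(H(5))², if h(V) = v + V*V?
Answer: 36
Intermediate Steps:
h(V) = 2 + V² (h(V) = 2 + V*V = 2 + V²)
h(H(5))² = (2 + (-2)²)² = (2 + 4)² = 6² = 36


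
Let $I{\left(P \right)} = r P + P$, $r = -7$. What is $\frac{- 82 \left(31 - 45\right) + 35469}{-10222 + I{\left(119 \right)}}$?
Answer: $- \frac{36617}{10936} \approx -3.3483$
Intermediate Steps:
$I{\left(P \right)} = - 6 P$ ($I{\left(P \right)} = - 7 P + P = - 6 P$)
$\frac{- 82 \left(31 - 45\right) + 35469}{-10222 + I{\left(119 \right)}} = \frac{- 82 \left(31 - 45\right) + 35469}{-10222 - 714} = \frac{\left(-82\right) \left(-14\right) + 35469}{-10222 - 714} = \frac{1148 + 35469}{-10936} = 36617 \left(- \frac{1}{10936}\right) = - \frac{36617}{10936}$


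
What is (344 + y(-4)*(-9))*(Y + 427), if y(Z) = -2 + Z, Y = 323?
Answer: 298500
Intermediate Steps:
(344 + y(-4)*(-9))*(Y + 427) = (344 + (-2 - 4)*(-9))*(323 + 427) = (344 - 6*(-9))*750 = (344 + 54)*750 = 398*750 = 298500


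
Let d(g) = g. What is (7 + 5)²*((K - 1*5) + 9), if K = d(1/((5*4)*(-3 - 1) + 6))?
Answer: 21240/37 ≈ 574.05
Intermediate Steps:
K = -1/74 (K = 1/((5*4)*(-3 - 1) + 6) = 1/(20*(-4) + 6) = 1/(-80 + 6) = 1/(-74) = -1/74 ≈ -0.013514)
(7 + 5)²*((K - 1*5) + 9) = (7 + 5)²*((-1/74 - 1*5) + 9) = 12²*((-1/74 - 5) + 9) = 144*(-371/74 + 9) = 144*(295/74) = 21240/37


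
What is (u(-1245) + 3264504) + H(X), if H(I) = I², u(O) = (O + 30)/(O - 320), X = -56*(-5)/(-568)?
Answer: 5150843748220/1577833 ≈ 3.2645e+6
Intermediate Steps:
X = -35/71 (X = 280*(-1/568) = -35/71 ≈ -0.49296)
u(O) = (30 + O)/(-320 + O)
(u(-1245) + 3264504) + H(X) = ((30 - 1245)/(-320 - 1245) + 3264504) + (-35/71)² = (-1215/(-1565) + 3264504) + 1225/5041 = (-1/1565*(-1215) + 3264504) + 1225/5041 = (243/313 + 3264504) + 1225/5041 = 1021789995/313 + 1225/5041 = 5150843748220/1577833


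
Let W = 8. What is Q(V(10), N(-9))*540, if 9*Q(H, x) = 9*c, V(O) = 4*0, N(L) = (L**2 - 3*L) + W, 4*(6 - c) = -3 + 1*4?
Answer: 3105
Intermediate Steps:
c = 23/4 (c = 6 - (-3 + 1*4)/4 = 6 - (-3 + 4)/4 = 6 - 1/4*1 = 6 - 1/4 = 23/4 ≈ 5.7500)
N(L) = 8 + L**2 - 3*L (N(L) = (L**2 - 3*L) + 8 = 8 + L**2 - 3*L)
V(O) = 0
Q(H, x) = 23/4 (Q(H, x) = (9*(23/4))/9 = (1/9)*(207/4) = 23/4)
Q(V(10), N(-9))*540 = (23/4)*540 = 3105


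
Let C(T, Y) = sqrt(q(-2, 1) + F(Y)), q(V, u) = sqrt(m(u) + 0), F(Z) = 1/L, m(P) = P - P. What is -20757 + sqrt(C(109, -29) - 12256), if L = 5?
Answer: -20757 + I*sqrt(306400 - 5*sqrt(5))/5 ≈ -20757.0 + 110.7*I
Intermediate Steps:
m(P) = 0
F(Z) = 1/5
q(V, u) = 0 (q(V, u) = sqrt(0 + 0) = sqrt(0) = 0)
C(T, Y) = sqrt(5)/5 (C(T, Y) = sqrt(0 + 1/5) = sqrt(1/5) = sqrt(5)/5)
-20757 + sqrt(C(109, -29) - 12256) = -20757 + sqrt(sqrt(5)/5 - 12256) = -20757 + sqrt(-12256 + sqrt(5)/5)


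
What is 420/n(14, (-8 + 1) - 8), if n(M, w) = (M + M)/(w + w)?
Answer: -450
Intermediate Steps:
n(M, w) = M/w (n(M, w) = (2*M)/((2*w)) = (2*M)*(1/(2*w)) = M/w)
420/n(14, (-8 + 1) - 8) = 420/((14/((-8 + 1) - 8))) = 420/((14/(-7 - 8))) = 420/((14/(-15))) = 420/((14*(-1/15))) = 420/(-14/15) = 420*(-15/14) = -450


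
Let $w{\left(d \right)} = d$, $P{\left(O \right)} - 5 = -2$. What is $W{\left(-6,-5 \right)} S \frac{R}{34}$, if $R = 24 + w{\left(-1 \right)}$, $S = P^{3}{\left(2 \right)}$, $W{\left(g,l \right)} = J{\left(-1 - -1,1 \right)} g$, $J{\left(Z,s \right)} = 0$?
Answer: $0$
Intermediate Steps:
$P{\left(O \right)} = 3$ ($P{\left(O \right)} = 5 - 2 = 3$)
$W{\left(g,l \right)} = 0$ ($W{\left(g,l \right)} = 0 g = 0$)
$S = 27$ ($S = 3^{3} = 27$)
$R = 23$ ($R = 24 - 1 = 23$)
$W{\left(-6,-5 \right)} S \frac{R}{34} = 0 \cdot 27 \cdot \frac{23}{34} = 0 \cdot 23 \cdot \frac{1}{34} = 0 \cdot \frac{23}{34} = 0$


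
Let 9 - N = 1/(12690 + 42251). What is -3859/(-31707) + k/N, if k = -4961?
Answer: -664632671215/1206007452 ≈ -551.10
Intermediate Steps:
N = 494468/54941 (N = 9 - 1/(12690 + 42251) = 9 - 1/54941 = 494468/54941 ≈ 9.0000)
-3859/(-31707) + k/N = -3859/(-31707) - 4961/494468/54941 = -3859*(-1/31707) - 4961*54941/494468 = 3859/31707 - 272562301/494468 = -664632671215/1206007452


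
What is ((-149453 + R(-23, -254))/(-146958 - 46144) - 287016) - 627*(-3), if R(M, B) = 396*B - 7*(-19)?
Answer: -27529944433/96551 ≈ -2.8513e+5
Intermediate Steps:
R(M, B) = 133 + 396*B (R(M, B) = 396*B + 133 = 133 + 396*B)
((-149453 + R(-23, -254))/(-146958 - 46144) - 287016) - 627*(-3) = ((-149453 + (133 + 396*(-254)))/(-146958 - 46144) - 287016) - 627*(-3) = ((-149453 + (133 - 100584))/(-193102) - 287016) + 1881 = ((-149453 - 100451)*(-1/193102) - 287016) + 1881 = (-249904*(-1/193102) - 287016) + 1881 = (124952/96551 - 287016) + 1881 = -27711556864/96551 + 1881 = -27529944433/96551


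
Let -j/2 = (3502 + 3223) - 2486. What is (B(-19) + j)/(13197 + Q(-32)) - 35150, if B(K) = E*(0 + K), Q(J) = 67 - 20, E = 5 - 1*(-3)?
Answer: -232767615/6622 ≈ -35151.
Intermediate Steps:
E = 8 (E = 5 + 3 = 8)
j = -8478 (j = -2*((3502 + 3223) - 2486) = -2*(6725 - 2486) = -2*4239 = -8478)
Q(J) = 47
B(K) = 8*K (B(K) = 8*(0 + K) = 8*K)
(B(-19) + j)/(13197 + Q(-32)) - 35150 = (8*(-19) - 8478)/(13197 + 47) - 35150 = (-152 - 8478)/13244 - 35150 = -8630*1/13244 - 35150 = -4315/6622 - 35150 = -232767615/6622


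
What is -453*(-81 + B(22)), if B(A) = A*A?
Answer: -182559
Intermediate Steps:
B(A) = A**2
-453*(-81 + B(22)) = -453*(-81 + 22**2) = -453*(-81 + 484) = -453*403 = -182559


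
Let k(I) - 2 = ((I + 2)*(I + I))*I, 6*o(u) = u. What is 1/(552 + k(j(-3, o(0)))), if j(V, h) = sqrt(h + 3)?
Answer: 283/160124 - 3*sqrt(3)/160124 ≈ 0.0017349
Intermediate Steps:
o(u) = u/6
j(V, h) = sqrt(3 + h)
k(I) = 2 + 2*I**2*(2 + I) (k(I) = 2 + ((I + 2)*(I + I))*I = 2 + ((2 + I)*(2*I))*I = 2 + (2*I*(2 + I))*I = 2 + 2*I**2*(2 + I))
1/(552 + k(j(-3, o(0)))) = 1/(552 + (2 + 2*(sqrt(3 + (1/6)*0))**3 + 4*(sqrt(3 + (1/6)*0))**2)) = 1/(552 + (2 + 2*(sqrt(3 + 0))**3 + 4*(sqrt(3 + 0))**2)) = 1/(552 + (2 + 2*(sqrt(3))**3 + 4*(sqrt(3))**2)) = 1/(552 + (2 + 2*(3*sqrt(3)) + 4*3)) = 1/(552 + (2 + 6*sqrt(3) + 12)) = 1/(552 + (14 + 6*sqrt(3))) = 1/(566 + 6*sqrt(3))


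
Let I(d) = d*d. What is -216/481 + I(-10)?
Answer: 47884/481 ≈ 99.551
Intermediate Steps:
I(d) = d**2
-216/481 + I(-10) = -216/481 + (-10)**2 = (1/481)*(-216) + 100 = -216/481 + 100 = 47884/481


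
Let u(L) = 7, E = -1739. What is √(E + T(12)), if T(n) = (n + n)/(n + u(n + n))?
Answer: I*√627323/19 ≈ 41.686*I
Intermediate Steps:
T(n) = 2*n/(7 + n) (T(n) = (n + n)/(n + 7) = (2*n)/(7 + n) = 2*n/(7 + n))
√(E + T(12)) = √(-1739 + 2*12/(7 + 12)) = √(-1739 + 2*12/19) = √(-1739 + 2*12*(1/19)) = √(-1739 + 24/19) = √(-33017/19) = I*√627323/19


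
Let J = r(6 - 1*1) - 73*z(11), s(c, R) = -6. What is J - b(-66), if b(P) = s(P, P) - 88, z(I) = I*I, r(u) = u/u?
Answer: -8738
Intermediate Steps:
r(u) = 1
z(I) = I²
J = -8832 (J = 1 - 73*11² = 1 - 73*121 = 1 - 8833 = -8832)
b(P) = -94 (b(P) = -6 - 88 = -94)
J - b(-66) = -8832 - 1*(-94) = -8832 + 94 = -8738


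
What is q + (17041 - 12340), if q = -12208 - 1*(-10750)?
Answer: 3243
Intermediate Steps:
q = -1458 (q = -12208 + 10750 = -1458)
q + (17041 - 12340) = -1458 + (17041 - 12340) = -1458 + 4701 = 3243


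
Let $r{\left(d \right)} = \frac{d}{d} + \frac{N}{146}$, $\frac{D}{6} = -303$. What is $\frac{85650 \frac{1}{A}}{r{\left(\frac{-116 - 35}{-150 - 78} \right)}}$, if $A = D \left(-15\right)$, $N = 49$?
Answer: $\frac{83366}{35451} \approx 2.3516$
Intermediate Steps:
$D = -1818$ ($D = 6 \left(-303\right) = -1818$)
$A = 27270$ ($A = \left(-1818\right) \left(-15\right) = 27270$)
$r{\left(d \right)} = \frac{195}{146}$ ($r{\left(d \right)} = \frac{d}{d} + \frac{49}{146} = 1 + 49 \cdot \frac{1}{146} = 1 + \frac{49}{146} = \frac{195}{146}$)
$\frac{85650 \frac{1}{A}}{r{\left(\frac{-116 - 35}{-150 - 78} \right)}} = \frac{85650 \cdot \frac{1}{27270}}{\frac{195}{146}} = 85650 \cdot \frac{1}{27270} \cdot \frac{146}{195} = \frac{2855}{909} \cdot \frac{146}{195} = \frac{83366}{35451}$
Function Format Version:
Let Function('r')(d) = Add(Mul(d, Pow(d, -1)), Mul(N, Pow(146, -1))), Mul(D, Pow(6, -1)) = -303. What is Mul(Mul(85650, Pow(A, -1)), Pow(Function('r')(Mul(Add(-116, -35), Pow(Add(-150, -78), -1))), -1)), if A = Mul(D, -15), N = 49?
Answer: Rational(83366, 35451) ≈ 2.3516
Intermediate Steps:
D = -1818 (D = Mul(6, -303) = -1818)
A = 27270 (A = Mul(-1818, -15) = 27270)
Function('r')(d) = Rational(195, 146) (Function('r')(d) = Add(Mul(d, Pow(d, -1)), Mul(49, Pow(146, -1))) = Add(1, Mul(49, Rational(1, 146))) = Add(1, Rational(49, 146)) = Rational(195, 146))
Mul(Mul(85650, Pow(A, -1)), Pow(Function('r')(Mul(Add(-116, -35), Pow(Add(-150, -78), -1))), -1)) = Mul(Mul(85650, Pow(27270, -1)), Pow(Rational(195, 146), -1)) = Mul(Mul(85650, Rational(1, 27270)), Rational(146, 195)) = Mul(Rational(2855, 909), Rational(146, 195)) = Rational(83366, 35451)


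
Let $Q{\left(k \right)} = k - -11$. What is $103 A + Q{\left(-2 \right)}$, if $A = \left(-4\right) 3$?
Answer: $-1227$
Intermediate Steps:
$Q{\left(k \right)} = 11 + k$ ($Q{\left(k \right)} = k + 11 = 11 + k$)
$A = -12$
$103 A + Q{\left(-2 \right)} = 103 \left(-12\right) + \left(11 - 2\right) = -1236 + 9 = -1227$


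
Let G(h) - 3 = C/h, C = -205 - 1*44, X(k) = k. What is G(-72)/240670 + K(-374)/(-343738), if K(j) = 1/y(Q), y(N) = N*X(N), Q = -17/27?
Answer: 1118698139/57379741605456 ≈ 1.9496e-5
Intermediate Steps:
Q = -17/27 (Q = -17*1/27 = -17/27 ≈ -0.62963)
y(N) = N² (y(N) = N*N = N²)
C = -249 (C = -205 - 44 = -249)
K(j) = 729/289 (K(j) = 1/((-17/27)²) = 1/(289/729) = 729/289)
G(h) = 3 - 249/h
G(-72)/240670 + K(-374)/(-343738) = (3 - 249/(-72))/240670 + (729/289)/(-343738) = (3 - 249*(-1/72))*(1/240670) + (729/289)*(-1/343738) = (3 + 83/24)*(1/240670) - 729/99340282 = (155/24)*(1/240670) - 729/99340282 = 31/1155216 - 729/99340282 = 1118698139/57379741605456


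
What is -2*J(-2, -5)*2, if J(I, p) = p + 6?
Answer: -4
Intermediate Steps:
J(I, p) = 6 + p
-2*J(-2, -5)*2 = -2*(6 - 5)*2 = -2*1*2 = -2*2 = -4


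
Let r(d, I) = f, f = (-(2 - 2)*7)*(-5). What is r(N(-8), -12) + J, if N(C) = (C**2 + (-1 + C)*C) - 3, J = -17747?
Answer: -17747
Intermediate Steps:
f = 0 (f = (-1*0*7)*(-5) = (0*7)*(-5) = 0*(-5) = 0)
N(C) = -3 + C**2 + C*(-1 + C) (N(C) = (C**2 + C*(-1 + C)) - 3 = -3 + C**2 + C*(-1 + C))
r(d, I) = 0
r(N(-8), -12) + J = 0 - 17747 = -17747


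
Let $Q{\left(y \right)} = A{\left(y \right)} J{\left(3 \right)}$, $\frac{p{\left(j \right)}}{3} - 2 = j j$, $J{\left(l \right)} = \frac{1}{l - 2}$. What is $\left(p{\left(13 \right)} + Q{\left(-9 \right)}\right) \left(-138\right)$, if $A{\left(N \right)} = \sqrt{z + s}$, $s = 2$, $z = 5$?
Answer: $-70794 - 138 \sqrt{7} \approx -71159.0$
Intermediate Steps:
$J{\left(l \right)} = \frac{1}{-2 + l}$
$p{\left(j \right)} = 6 + 3 j^{2}$ ($p{\left(j \right)} = 6 + 3 j j = 6 + 3 j^{2}$)
$A{\left(N \right)} = \sqrt{7}$ ($A{\left(N \right)} = \sqrt{5 + 2} = \sqrt{7}$)
$Q{\left(y \right)} = \sqrt{7}$ ($Q{\left(y \right)} = \frac{\sqrt{7}}{-2 + 3} = \frac{\sqrt{7}}{1} = \sqrt{7} \cdot 1 = \sqrt{7}$)
$\left(p{\left(13 \right)} + Q{\left(-9 \right)}\right) \left(-138\right) = \left(\left(6 + 3 \cdot 13^{2}\right) + \sqrt{7}\right) \left(-138\right) = \left(\left(6 + 3 \cdot 169\right) + \sqrt{7}\right) \left(-138\right) = \left(\left(6 + 507\right) + \sqrt{7}\right) \left(-138\right) = \left(513 + \sqrt{7}\right) \left(-138\right) = -70794 - 138 \sqrt{7}$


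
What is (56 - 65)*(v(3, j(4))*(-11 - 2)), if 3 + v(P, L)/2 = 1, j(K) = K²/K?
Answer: -468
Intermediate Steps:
j(K) = K
v(P, L) = -4 (v(P, L) = -6 + 2*1 = -6 + 2 = -4)
(56 - 65)*(v(3, j(4))*(-11 - 2)) = (56 - 65)*(-4*(-11 - 2)) = -(-36)*(-13) = -9*52 = -468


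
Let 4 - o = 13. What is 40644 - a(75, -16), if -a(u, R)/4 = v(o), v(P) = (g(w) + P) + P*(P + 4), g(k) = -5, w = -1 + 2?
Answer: 40768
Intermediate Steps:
w = 1
o = -9 (o = 4 - 1*13 = 4 - 13 = -9)
v(P) = -5 + P + P*(4 + P) (v(P) = (-5 + P) + P*(P + 4) = (-5 + P) + P*(4 + P) = -5 + P + P*(4 + P))
a(u, R) = -124 (a(u, R) = -4*(-5 + (-9)² + 5*(-9)) = -4*(-5 + 81 - 45) = -4*31 = -124)
40644 - a(75, -16) = 40644 - 1*(-124) = 40644 + 124 = 40768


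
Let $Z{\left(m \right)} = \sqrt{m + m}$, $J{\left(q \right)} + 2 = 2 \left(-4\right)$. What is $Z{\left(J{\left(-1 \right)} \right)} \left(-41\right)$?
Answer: $- 82 i \sqrt{5} \approx - 183.36 i$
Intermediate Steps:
$J{\left(q \right)} = -10$ ($J{\left(q \right)} = -2 + 2 \left(-4\right) = -2 - 8 = -10$)
$Z{\left(m \right)} = \sqrt{2} \sqrt{m}$ ($Z{\left(m \right)} = \sqrt{2 m} = \sqrt{2} \sqrt{m}$)
$Z{\left(J{\left(-1 \right)} \right)} \left(-41\right) = \sqrt{2} \sqrt{-10} \left(-41\right) = \sqrt{2} i \sqrt{10} \left(-41\right) = 2 i \sqrt{5} \left(-41\right) = - 82 i \sqrt{5}$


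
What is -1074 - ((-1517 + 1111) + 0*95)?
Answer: -668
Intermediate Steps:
-1074 - ((-1517 + 1111) + 0*95) = -1074 - (-406 + 0) = -1074 - 1*(-406) = -1074 + 406 = -668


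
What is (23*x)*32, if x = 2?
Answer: 1472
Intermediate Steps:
(23*x)*32 = (23*2)*32 = 46*32 = 1472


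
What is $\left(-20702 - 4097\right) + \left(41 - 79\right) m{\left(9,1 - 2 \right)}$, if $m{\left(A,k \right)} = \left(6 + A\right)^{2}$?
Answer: $-33349$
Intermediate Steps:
$\left(-20702 - 4097\right) + \left(41 - 79\right) m{\left(9,1 - 2 \right)} = \left(-20702 - 4097\right) + \left(41 - 79\right) \left(6 + 9\right)^{2} = -24799 - 38 \cdot 15^{2} = -24799 - 8550 = -33349$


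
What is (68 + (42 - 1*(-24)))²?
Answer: 17956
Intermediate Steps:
(68 + (42 - 1*(-24)))² = (68 + (42 + 24))² = (68 + 66)² = 134² = 17956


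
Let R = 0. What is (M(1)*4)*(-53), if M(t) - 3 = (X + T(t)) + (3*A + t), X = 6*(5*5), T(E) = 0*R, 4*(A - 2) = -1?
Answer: -33761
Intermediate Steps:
A = 7/4 (A = 2 + (1/4)*(-1) = 2 - 1/4 = 7/4 ≈ 1.7500)
T(E) = 0 (T(E) = 0*0 = 0)
X = 150 (X = 6*25 = 150)
M(t) = 633/4 + t (M(t) = 3 + ((150 + 0) + (3*(7/4) + t)) = 3 + (150 + (21/4 + t)) = 3 + (621/4 + t) = 633/4 + t)
(M(1)*4)*(-53) = ((633/4 + 1)*4)*(-53) = ((637/4)*4)*(-53) = 637*(-53) = -33761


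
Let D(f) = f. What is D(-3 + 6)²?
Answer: 9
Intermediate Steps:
D(-3 + 6)² = (-3 + 6)² = 3² = 9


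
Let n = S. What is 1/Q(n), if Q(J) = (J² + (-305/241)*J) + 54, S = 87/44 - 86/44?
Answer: 466576/25181925 ≈ 0.018528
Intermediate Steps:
S = 1/44 (S = 87*(1/44) - 86*1/44 = 87/44 - 43/22 = 1/44 ≈ 0.022727)
n = 1/44 ≈ 0.022727
Q(J) = 54 + J² - 305*J/241 (Q(J) = (J² + (-305*1/241)*J) + 54 = (J² - 305*J/241) + 54 = 54 + J² - 305*J/241)
1/Q(n) = 1/(54 + (1/44)² - 305/241*1/44) = 1/(54 + 1/1936 - 305/10604) = 1/(25181925/466576) = 466576/25181925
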